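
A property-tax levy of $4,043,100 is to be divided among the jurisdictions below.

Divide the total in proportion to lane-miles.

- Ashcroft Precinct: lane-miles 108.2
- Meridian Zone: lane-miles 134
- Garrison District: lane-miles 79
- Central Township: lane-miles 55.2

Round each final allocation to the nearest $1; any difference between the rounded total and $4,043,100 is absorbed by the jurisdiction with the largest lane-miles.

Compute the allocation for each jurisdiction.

Combined lane-miles = 108.2 + 134 + 79 + 55.2 = 376.4.
Raw shares: Ashcroft Precinct 1,162,230.13; Meridian Zone 1,439,360.79; Garrison District 848,578.37; Central Township 592,930.71.
At nearest $1: Ashcroft Precinct $1,162,230; Meridian Zone $1,439,361; Garrison District $848,578; Central Township $592,931. Sum = $4,043,100.
No rounding difference to absorb.

Ashcroft Precinct: $1,162,230 · Meridian Zone: $1,439,361 · Garrison District: $848,578 · Central Township: $592,931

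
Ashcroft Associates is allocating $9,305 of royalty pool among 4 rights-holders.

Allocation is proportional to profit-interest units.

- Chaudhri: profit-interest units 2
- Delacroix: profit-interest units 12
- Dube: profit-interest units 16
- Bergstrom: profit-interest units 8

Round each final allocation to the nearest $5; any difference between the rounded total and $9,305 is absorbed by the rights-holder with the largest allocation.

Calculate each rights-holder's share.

Chaudhri: $490; Delacroix: $2,940; Dube: $3,915; Bergstrom: $1,960

Sum of profit-interest units: 38.
Pro-rata amounts: Chaudhri 2/38 × $9,305 = 489.74; Delacroix 12/38 × $9,305 = 2,938.42; Dube 16/38 × $9,305 = 3,917.89; Bergstrom 8/38 × $9,305 = 1,958.95.
At nearest $5: Chaudhri $490; Delacroix $2,940; Dube $3,920; Bergstrom $1,960. Sum = $9,310.
Difference $9,305 − $9,310 = −$5 applied to largest allocation (Dube): Dube becomes $3,915.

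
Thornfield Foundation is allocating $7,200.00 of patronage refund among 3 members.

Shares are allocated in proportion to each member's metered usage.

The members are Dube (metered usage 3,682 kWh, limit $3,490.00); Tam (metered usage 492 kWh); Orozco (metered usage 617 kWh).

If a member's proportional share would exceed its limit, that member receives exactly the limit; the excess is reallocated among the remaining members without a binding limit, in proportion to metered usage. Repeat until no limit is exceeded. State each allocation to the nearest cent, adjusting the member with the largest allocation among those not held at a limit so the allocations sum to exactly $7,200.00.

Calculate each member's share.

Total metered usage = 4,791.
Pro-rata shares before constraints: Dube 5,533.3751; Tam 739.3863; Orozco 927.2386.
Cap binds for Dube ($3,490.00); balance $3,710.00 reallocated over remaining metered usage 1,109.
Remaining shares: Tam 1,645.9152 → $1,645.92; Orozco 2,064.0848 → $2,064.08.

Dube: $3,490.00; Tam: $1,645.92; Orozco: $2,064.08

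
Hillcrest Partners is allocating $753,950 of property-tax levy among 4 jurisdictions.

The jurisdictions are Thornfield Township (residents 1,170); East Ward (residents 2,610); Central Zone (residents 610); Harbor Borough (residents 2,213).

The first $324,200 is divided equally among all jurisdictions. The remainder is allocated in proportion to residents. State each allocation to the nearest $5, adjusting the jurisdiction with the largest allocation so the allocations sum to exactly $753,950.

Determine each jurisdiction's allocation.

Thornfield Township: $157,200 | East Ward: $250,920 | Central Zone: $120,750 | Harbor Borough: $225,080

$324,200 shared equally gives $81,050 per jurisdiction.
Remainder $429,750 by residents (total 6,603): Thornfield Township 76,148.34 → $76,150; East Ward 169,869.38 → $169,870; Central Zone 39,701.27 → $39,700; Harbor Borough 144,031.01 → $144,030.
Totals: Thornfield Township $81,050 + $76,150 = $157,200; East Ward $81,050 + $169,870 = $250,920; Central Zone $81,050 + $39,700 = $120,750; Harbor Borough $81,050 + $144,030 = $225,080.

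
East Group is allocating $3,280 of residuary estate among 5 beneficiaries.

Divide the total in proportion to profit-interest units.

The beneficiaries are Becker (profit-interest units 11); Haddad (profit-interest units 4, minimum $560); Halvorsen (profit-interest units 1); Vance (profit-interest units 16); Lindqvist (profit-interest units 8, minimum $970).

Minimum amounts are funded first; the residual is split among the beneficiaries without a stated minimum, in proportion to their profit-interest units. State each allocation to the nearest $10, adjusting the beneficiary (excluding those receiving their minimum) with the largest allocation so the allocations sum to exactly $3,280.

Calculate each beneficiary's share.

Minimums first: Haddad $560; Lindqvist $970. Balance $1,750.
Balance split over remaining profit-interest units 28: Becker 687.50 → $690; Halvorsen 62.50 → $60; Vance 1,000.00 → $1,000.

Becker: $690 · Haddad: $560 · Halvorsen: $60 · Vance: $1,000 · Lindqvist: $970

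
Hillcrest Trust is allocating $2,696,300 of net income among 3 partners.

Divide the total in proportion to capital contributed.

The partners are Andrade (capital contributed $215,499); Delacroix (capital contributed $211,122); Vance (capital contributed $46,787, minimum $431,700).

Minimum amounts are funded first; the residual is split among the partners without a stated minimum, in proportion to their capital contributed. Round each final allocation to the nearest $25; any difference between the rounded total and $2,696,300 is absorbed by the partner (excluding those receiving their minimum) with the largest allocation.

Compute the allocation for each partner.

Andrade: $1,143,925 | Delacroix: $1,120,675 | Vance: $431,700

Guaranteed amounts: Vance $431,700. Balance $2,264,600.
Balance split over remaining capital contributed 426,621: Andrade 1,143,917.05 → $1,143,925; Delacroix 1,120,682.95 → $1,120,675.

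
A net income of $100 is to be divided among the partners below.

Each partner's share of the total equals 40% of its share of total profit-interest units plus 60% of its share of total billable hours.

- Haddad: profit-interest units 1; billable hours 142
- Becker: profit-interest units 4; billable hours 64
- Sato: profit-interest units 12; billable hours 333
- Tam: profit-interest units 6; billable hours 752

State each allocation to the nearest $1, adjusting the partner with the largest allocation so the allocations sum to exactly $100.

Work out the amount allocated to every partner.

Haddad: $8 | Becker: $10 | Sato: $36 | Tam: $46

Totals — profit-interest units 23, billable hours 1,291.
Blended shares (40% profit-interest units + 60% billable hours): Haddad 0.0834; Becker 0.0993; Sato 0.3635; Tam 0.4538.
Unrounded shares: Haddad 8.34; Becker 9.93; Sato 36.35; Tam 45.38.
After rounding ($1): Haddad $8; Becker $10; Sato $36; Tam $45. Sum = $99.
Difference $100 − $99 = +$1 applied to largest allocation (Tam): Tam becomes $46.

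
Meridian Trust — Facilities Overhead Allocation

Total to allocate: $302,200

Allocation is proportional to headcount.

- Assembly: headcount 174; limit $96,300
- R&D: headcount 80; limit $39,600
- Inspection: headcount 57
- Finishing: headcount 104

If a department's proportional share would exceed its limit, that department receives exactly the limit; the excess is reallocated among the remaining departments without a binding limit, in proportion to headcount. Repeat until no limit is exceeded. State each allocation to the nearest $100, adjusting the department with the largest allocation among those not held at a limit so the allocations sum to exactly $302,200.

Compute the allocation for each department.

Assembly: $96,300 · R&D: $39,600 · Inspection: $58,900 · Finishing: $107,400

Combined headcount = 415.
Proportional shares (ignoring caps): Assembly 126,705.54; R&D 58,255.42; Inspection 41,506.99; Finishing 75,732.05.
Cap binds for Assembly ($96,300), R&D ($39,600); remaining pool $166,300 reallocated over remaining headcount 161.
Remaining shares: Inspection 58,876.40 → $58,900; Finishing 107,423.60 → $107,400.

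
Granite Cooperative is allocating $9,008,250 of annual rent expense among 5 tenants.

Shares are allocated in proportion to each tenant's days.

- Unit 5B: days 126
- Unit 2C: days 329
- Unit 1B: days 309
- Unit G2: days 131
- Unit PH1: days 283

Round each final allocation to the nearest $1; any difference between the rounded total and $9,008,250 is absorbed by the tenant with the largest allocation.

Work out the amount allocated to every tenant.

Unit 5B: $963,531 | Unit 2C: $2,515,887 | Unit 1B: $2,362,945 | Unit G2: $1,001,766 | Unit PH1: $2,164,121

Combined days = 1,178.
Unrounded shares: Unit 5B 126/1,178 × $9,008,250 = 963,530.98; Unit 2C 329/1,178 × $9,008,250 = 2,515,886.46; Unit 1B 309/1,178 × $9,008,250 = 2,362,945.03; Unit G2 131/1,178 × $9,008,250 = 1,001,766.34; Unit PH1 283/1,178 × $9,008,250 = 2,164,121.18.
At nearest $1: Unit 5B $963,531; Unit 2C $2,515,886; Unit 1B $2,362,945; Unit G2 $1,001,766; Unit PH1 $2,164,121. Sum = $9,008,249.
Difference $9,008,250 − $9,008,249 = +$1 applied to largest allocation (Unit 2C): Unit 2C becomes $2,515,887.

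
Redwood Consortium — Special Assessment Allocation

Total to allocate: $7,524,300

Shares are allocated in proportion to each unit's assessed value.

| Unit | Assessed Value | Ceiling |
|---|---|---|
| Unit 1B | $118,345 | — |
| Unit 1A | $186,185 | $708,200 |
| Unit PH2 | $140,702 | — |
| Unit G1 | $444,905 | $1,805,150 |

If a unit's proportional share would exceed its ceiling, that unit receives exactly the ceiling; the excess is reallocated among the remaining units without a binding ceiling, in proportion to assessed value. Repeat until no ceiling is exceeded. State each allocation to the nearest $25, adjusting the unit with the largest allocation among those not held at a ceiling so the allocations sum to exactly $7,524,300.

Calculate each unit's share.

Assessed value total: 890,137.
Proportional shares (ignoring caps): Unit 1B 1,000,366.55; Unit 1A 1,573,815.94; Unit PH2 1,189,349.57; Unit G1 3,760,767.94.
Capped: Unit 1A ($708,200), Unit G1 ($1,805,150); remaining pool $5,010,950 reallocated over remaining assessed value 259,047.
Shares after redistribution: Unit 1B 2,289,240.48 → $2,289,250; Unit PH2 2,721,709.52 → $2,721,700.

Unit 1B: $2,289,250; Unit 1A: $708,200; Unit PH2: $2,721,700; Unit G1: $1,805,150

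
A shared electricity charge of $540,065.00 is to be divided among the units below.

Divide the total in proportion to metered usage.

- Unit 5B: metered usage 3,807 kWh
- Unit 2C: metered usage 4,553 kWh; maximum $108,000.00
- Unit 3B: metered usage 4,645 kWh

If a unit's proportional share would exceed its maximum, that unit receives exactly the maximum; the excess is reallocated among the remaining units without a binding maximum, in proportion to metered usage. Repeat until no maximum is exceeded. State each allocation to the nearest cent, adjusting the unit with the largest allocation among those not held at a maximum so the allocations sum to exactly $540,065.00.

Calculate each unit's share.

Total metered usage = 13,005.
Proportional shares (ignoring caps): Unit 5B 158,095.1522; Unit 2C 189,074.6594; Unit 3B 192,895.1884.
Cap binds for Unit 2C ($108,000.00); remaining pool $432,065.00 reallocated over remaining metered usage 8,452.
Shares after redistribution: Unit 5B 194,613.2815 → $194,613.28; Unit 3B 237,451.7185 → $237,451.72.

Unit 5B: $194,613.28 · Unit 2C: $108,000.00 · Unit 3B: $237,451.72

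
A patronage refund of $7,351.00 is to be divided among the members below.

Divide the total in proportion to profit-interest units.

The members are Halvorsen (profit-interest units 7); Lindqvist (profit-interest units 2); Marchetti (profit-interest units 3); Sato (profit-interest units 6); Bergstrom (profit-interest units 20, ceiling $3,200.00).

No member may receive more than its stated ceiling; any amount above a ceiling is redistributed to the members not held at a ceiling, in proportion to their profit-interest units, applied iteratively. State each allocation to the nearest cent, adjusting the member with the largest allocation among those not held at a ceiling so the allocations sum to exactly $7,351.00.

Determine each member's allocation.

Sum of profit-interest units: 38.
Unconstrained shares: Halvorsen 1,354.1316; Lindqvist 386.8947; Marchetti 580.3421; Sato 1,160.6842; Bergstrom 3,868.9474.
Held at cap: Bergstrom ($3,200.00); balance $4,151.00 reallocated over remaining profit-interest units 18.
Shares after redistribution: Halvorsen 1,614.2778 → $1,614.28; Lindqvist 461.2222 → $461.22; Marchetti 691.8333 → $691.83; Sato 1,383.6667 → $1,383.67.

Halvorsen: $1,614.28; Lindqvist: $461.22; Marchetti: $691.83; Sato: $1,383.67; Bergstrom: $3,200.00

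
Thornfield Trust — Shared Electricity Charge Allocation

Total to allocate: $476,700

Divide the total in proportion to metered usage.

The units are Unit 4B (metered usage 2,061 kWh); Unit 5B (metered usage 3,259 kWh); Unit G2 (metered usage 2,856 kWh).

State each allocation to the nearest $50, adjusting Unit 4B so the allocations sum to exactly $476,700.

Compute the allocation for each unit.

Metered usage total: 8,176.
Unrounded shares: Unit 4B 2,061/8,176 × $476,700 = 120,166.18; Unit 5B 3,259/8,176 × $476,700 = 190,015.33; Unit G2 2,856/8,176 × $476,700 = 166,518.49.
After rounding ($50): Unit 4B $120,150; Unit 5B $190,000; Unit G2 $166,500. Sum = $476,650.
Difference $476,700 − $476,650 = +$50 applied to Unit 4B: Unit 4B becomes $120,200.

Unit 4B: $120,200 | Unit 5B: $190,000 | Unit G2: $166,500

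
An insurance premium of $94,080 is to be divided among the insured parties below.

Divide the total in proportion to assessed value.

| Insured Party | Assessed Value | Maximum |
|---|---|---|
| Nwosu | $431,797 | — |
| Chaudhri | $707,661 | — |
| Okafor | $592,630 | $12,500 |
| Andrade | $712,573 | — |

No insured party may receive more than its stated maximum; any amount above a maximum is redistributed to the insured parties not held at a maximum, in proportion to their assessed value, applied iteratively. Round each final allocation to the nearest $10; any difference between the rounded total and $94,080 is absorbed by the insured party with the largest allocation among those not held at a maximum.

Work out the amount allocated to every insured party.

Nwosu: $19,020 | Chaudhri: $31,170 | Okafor: $12,500 | Andrade: $31,390

Assessed value total: 2,444,661.
Proportional shares (ignoring caps): Nwosu 16,617.22; Chaudhri 27,233.53; Okafor 22,806.69; Andrade 27,422.56.
Capped: Okafor ($12,500); remaining pool $81,580 reallocated over remaining assessed value 1,852,031.
Shares after redistribution: Nwosu 19,020.20 → $19,020; Chaudhri 31,171.72 → $31,170; Andrade 31,388.08 → $31,390.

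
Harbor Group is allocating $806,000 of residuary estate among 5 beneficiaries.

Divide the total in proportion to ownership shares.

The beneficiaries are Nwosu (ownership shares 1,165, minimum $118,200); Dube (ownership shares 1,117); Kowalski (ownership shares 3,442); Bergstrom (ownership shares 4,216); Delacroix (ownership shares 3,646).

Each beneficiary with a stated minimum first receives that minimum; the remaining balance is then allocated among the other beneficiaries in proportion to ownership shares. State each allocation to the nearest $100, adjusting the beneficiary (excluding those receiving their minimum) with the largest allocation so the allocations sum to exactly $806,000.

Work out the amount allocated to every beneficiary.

Minimums first: Nwosu $118,200. Remaining pool $687,800.
Remaining pool split over remaining ownership shares 12,421: Dube 61,852.72 → $61,900; Kowalski 190,597.18 → $190,600; Bergstrom 233,456.63 → $233,500; Delacroix 201,893.47 → $201,900.
Rounding difference −$100 applied to Bergstrom → $233,400.

Nwosu: $118,200; Dube: $61,900; Kowalski: $190,600; Bergstrom: $233,400; Delacroix: $201,900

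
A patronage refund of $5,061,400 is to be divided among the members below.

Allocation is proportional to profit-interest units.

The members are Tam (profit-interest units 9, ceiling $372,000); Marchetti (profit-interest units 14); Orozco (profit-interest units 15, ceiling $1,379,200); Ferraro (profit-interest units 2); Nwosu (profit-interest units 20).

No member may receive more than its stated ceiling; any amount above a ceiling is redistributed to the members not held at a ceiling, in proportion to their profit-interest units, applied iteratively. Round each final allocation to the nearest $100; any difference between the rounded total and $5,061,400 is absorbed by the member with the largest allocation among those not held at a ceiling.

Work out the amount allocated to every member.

Combined profit-interest units = 60.
Proportional shares (ignoring caps): Tam 759,210.00; Marchetti 1,180,993.33; Orozco 1,265,350.00; Ferraro 168,713.33; Nwosu 1,687,133.33.
Held at cap: Tam ($372,000); balance $4,689,400 reallocated over remaining profit-interest units 51.
Held at cap: Orozco ($1,379,200); balance $3,310,200 reallocated over remaining profit-interest units 36.
Remaining shares: Marchetti 1,287,300.00 → $1,287,300; Ferraro 183,900.00 → $183,900; Nwosu 1,839,000.00 → $1,839,000.

Tam: $372,000 | Marchetti: $1,287,300 | Orozco: $1,379,200 | Ferraro: $183,900 | Nwosu: $1,839,000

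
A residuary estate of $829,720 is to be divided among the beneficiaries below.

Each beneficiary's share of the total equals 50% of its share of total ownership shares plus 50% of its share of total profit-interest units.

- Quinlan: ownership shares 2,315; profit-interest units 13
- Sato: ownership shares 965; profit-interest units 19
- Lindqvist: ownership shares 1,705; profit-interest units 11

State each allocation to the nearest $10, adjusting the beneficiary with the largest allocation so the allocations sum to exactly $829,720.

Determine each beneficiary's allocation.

Ownership shares total 4,985; profit-interest units total 43.
Combined weights (50% ownership shares + 50% profit-interest units): Quinlan 0.3834; Sato 0.3177; Lindqvist 0.2989.
Pro-rata amounts: Quinlan 318,080.95; Sato 263,619.14; Lindqvist 248,019.92.
Rounded to nearest $10: Quinlan $318,080; Sato $263,620; Lindqvist $248,020. Sum = $829,720.
No rounding difference to absorb.

Quinlan: $318,080; Sato: $263,620; Lindqvist: $248,020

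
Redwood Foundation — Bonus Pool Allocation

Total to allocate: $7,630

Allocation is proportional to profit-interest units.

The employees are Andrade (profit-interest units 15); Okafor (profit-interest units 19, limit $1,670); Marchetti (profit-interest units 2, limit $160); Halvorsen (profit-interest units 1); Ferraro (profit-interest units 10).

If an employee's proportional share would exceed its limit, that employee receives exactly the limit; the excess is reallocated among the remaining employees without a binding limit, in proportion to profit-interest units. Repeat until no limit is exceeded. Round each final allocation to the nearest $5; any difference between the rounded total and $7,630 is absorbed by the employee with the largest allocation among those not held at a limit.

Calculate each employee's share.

Combined profit-interest units = 47.
Pro-rata shares before constraints: Andrade 2,435.11; Okafor 3,084.47; Marchetti 324.68; Halvorsen 162.34; Ferraro 1,623.40.
Held at cap: Okafor ($1,670), Marchetti ($160); remaining pool $5,800 reallocated over remaining profit-interest units 26.
Shares after redistribution: Andrade 3,346.15 → $3,345; Halvorsen 223.08 → $225; Ferraro 2,230.77 → $2,230.

Andrade: $3,345 · Okafor: $1,670 · Marchetti: $160 · Halvorsen: $225 · Ferraro: $2,230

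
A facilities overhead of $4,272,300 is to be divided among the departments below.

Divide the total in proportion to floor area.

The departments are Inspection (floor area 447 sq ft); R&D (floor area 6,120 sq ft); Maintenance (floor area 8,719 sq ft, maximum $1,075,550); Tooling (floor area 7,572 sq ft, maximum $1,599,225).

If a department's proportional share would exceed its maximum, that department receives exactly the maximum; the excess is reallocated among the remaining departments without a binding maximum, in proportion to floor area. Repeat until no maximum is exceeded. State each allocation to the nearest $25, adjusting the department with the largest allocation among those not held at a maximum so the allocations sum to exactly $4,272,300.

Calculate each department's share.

Inspection: $108,750 · R&D: $1,488,775 · Maintenance: $1,075,550 · Tooling: $1,599,225

Floor area total: 22,858.
Unconstrained shares: Inspection 83,547.03; R&D 1,143,865.43; Maintenance 1,629,634.43; Tooling 1,415,253.11.
Held at cap: Maintenance ($1,075,550); balance $3,196,750 reallocated over remaining floor area 14,139.
Held at cap: Tooling ($1,599,225); balance $1,597,525 reallocated over remaining floor area 6,567.
Remaining shares: Inspection 108,739.71 → $108,750; R&D 1,488,785.29 → $1,488,775.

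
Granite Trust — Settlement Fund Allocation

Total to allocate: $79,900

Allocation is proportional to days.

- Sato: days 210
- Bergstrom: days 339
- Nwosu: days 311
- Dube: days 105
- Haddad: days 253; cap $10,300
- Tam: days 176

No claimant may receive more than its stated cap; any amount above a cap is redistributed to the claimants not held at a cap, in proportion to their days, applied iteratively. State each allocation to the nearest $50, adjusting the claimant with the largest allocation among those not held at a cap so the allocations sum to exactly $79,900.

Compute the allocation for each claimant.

Total days = 1,394.
Proportional shares (ignoring caps): Sato 12,036.59; Bergstrom 19,430.49; Nwosu 17,825.61; Dube 6,018.29; Haddad 14,501.22; Tam 10,087.80.
Capped: Haddad ($10,300); balance $69,600 reallocated over remaining days 1,141.
Shares after redistribution: Sato 12,809.82 → $12,800; Bergstrom 20,678.70 → $20,700; Nwosu 18,970.73 → $18,950; Dube 6,404.91 → $6,400; Tam 10,735.85 → $10,750.

Sato: $12,800; Bergstrom: $20,700; Nwosu: $18,950; Dube: $6,400; Haddad: $10,300; Tam: $10,750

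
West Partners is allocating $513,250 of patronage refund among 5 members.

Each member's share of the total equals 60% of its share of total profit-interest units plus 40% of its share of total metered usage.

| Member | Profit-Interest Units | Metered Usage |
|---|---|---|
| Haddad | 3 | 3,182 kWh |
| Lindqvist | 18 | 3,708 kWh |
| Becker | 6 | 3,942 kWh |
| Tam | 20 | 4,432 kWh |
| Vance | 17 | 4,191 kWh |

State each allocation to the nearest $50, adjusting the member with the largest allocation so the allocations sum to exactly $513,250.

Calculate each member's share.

Profit-interest units total 64; metered usage total 19,455.
Composite weights (60% profit-interest units + 40% metered usage): Haddad 0.0935; Lindqvist 0.2450; Becker 0.1373; Tam 0.2786; Vance 0.2455.
Pro-rata amounts: Haddad 48,013.39; Lindqvist 125,739.82; Becker 70,468.49; Tam 143,003.31; Vance 126,024.99.
After rounding ($50): Haddad $48,000; Lindqvist $125,750; Becker $70,450; Tam $143,000; Vance $126,000. Sum = $513,200.
Difference $513,250 − $513,200 = +$50 applied to largest allocation (Tam): Tam becomes $143,050.

Haddad: $48,000 | Lindqvist: $125,750 | Becker: $70,450 | Tam: $143,050 | Vance: $126,000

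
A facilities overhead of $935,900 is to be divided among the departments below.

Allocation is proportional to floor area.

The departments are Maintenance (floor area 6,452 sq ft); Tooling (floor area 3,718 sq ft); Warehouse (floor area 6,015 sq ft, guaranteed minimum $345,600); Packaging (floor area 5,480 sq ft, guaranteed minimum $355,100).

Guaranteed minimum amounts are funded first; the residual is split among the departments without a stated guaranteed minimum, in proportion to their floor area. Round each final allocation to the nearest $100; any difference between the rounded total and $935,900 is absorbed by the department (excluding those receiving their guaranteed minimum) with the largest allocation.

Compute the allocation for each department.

Maintenance: $149,200; Tooling: $86,000; Warehouse: $345,600; Packaging: $355,100

Minimums first: Warehouse $345,600; Packaging $355,100. Balance $235,200.
Balance split over remaining floor area 10,170: Maintenance 149,214.40 → $149,200; Tooling 85,985.60 → $86,000.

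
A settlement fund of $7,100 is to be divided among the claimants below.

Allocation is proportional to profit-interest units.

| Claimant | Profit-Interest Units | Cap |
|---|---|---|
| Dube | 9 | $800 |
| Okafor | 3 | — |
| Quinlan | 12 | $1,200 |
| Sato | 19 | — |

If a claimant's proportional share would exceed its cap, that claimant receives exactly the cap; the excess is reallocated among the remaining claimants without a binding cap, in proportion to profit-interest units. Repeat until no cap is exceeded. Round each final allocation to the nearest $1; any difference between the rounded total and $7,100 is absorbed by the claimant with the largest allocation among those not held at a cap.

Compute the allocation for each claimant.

Dube: $800 · Okafor: $695 · Quinlan: $1,200 · Sato: $4,405

Profit-interest units total: 43.
Unconstrained shares: Dube 1,486.05; Okafor 495.35; Quinlan 1,981.40; Sato 3,137.21.
Held at cap: Dube ($800), Quinlan ($1,200); balance $5,100 reallocated over remaining profit-interest units 22.
Redistributed shares: Okafor 695.45 → $695; Sato 4,404.55 → $4,405.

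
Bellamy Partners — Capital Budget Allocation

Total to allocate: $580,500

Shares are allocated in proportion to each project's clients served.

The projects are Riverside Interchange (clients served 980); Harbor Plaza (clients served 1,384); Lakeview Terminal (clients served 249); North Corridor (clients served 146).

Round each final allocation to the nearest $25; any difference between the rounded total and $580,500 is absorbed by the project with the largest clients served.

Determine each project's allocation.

Combined clients served = 2,759.
Unrounded shares: Riverside Interchange 980/2,759 × $580,500 = 206,194.27; Harbor Plaza 1,384/2,759 × $580,500 = 291,196.81; Lakeview Terminal 249/2,759 × $580,500 = 52,390.18; North Corridor 146/2,759 × $580,500 = 30,718.74.
At nearest $25: Riverside Interchange $206,200; Harbor Plaza $291,200; Lakeview Terminal $52,400; North Corridor $30,725. Sum = $580,525.
Difference $580,500 − $580,525 = −$25 applied to largest clients served (Harbor Plaza): Harbor Plaza becomes $291,175.

Riverside Interchange: $206,200 | Harbor Plaza: $291,175 | Lakeview Terminal: $52,400 | North Corridor: $30,725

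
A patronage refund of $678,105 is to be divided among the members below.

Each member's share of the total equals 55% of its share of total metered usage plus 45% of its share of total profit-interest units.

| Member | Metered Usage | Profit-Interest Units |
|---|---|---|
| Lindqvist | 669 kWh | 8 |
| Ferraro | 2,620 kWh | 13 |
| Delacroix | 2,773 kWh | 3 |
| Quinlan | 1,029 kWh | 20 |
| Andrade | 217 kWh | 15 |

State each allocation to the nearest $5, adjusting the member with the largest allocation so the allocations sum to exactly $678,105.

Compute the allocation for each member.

Lindqvist: $75,520 · Ferraro: $200,940 · Delacroix: $157,035 · Quinlan: $155,955 · Andrade: $88,655

Metered usage total 7,308; profit-interest units total 59.
Blended shares (55% metered usage + 45% profit-interest units): Lindqvist 0.1114; Ferraro 0.2963; Delacroix 0.2316; Quinlan 0.2300; Andrade 0.1307.
Pro-rata amounts: Lindqvist 75,517.76; Ferraro 200,945.37; Delacroix 157,033.73; Quinlan 155,953.91; Andrade 88,654.23.
Rounded to nearest $5: Lindqvist $75,520; Ferraro $200,945; Delacroix $157,035; Quinlan $155,955; Andrade $88,655. Sum = $678,110.
Difference $678,105 − $678,110 = −$5 applied to largest allocation (Ferraro): Ferraro becomes $200,940.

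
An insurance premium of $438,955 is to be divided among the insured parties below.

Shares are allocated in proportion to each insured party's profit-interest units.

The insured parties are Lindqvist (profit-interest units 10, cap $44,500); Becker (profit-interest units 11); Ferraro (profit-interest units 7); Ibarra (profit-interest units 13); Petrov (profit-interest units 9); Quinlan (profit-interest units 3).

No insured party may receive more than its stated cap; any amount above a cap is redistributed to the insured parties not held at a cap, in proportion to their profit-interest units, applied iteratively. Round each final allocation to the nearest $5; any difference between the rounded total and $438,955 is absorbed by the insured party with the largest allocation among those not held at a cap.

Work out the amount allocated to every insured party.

Lindqvist: $44,500; Becker: $100,905; Ferraro: $64,215; Ibarra: $119,255; Petrov: $82,560; Quinlan: $27,520

Sum of profit-interest units: 53.
Unconstrained shares: Lindqvist 82,821.70; Becker 91,103.87; Ferraro 57,975.19; Ibarra 107,668.21; Petrov 74,539.53; Quinlan 24,846.51.
Cap binds for Lindqvist ($44,500); remaining pool $394,455 reallocated over remaining profit-interest units 43.
Shares after redistribution: Becker 100,907.09 → $100,905; Ferraro 64,213.60 → $64,215; Ibarra 119,253.84 → $119,255; Petrov 82,560.35 → $82,560; Quinlan 27,520.12 → $27,520.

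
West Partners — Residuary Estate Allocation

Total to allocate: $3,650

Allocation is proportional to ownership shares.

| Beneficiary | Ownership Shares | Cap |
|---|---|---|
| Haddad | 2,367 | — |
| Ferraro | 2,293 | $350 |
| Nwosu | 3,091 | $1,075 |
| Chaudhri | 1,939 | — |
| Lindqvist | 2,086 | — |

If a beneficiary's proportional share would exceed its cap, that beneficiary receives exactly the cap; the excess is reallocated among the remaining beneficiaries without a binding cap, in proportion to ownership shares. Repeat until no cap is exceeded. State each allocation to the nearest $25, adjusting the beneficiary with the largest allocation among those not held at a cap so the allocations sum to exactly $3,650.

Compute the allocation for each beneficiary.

Sum of ownership shares: 11,776.
Pro-rata shares before constraints: Haddad 733.66; Ferraro 710.72; Nwosu 958.06; Chaudhri 601.00; Lindqvist 646.56.
Held at cap: Ferraro ($350); balance $3,300 reallocated over remaining ownership shares 9,483.
Held at cap: Nwosu ($1,075); balance $2,225 reallocated over remaining ownership shares 6,392.
Remaining shares: Haddad 823.93 → $825; Chaudhri 674.95 → $675; Lindqvist 726.12 → $725.

Haddad: $825 | Ferraro: $350 | Nwosu: $1,075 | Chaudhri: $675 | Lindqvist: $725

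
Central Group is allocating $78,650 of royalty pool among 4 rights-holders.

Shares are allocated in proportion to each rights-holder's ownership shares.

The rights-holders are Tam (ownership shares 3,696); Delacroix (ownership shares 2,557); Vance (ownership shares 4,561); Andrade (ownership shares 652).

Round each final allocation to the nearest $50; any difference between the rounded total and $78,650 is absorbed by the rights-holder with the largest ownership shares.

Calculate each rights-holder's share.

Tam: $25,350 · Delacroix: $17,550 · Vance: $31,300 · Andrade: $4,450

Combined ownership shares = 3,696 + 2,557 + 4,561 + 652 = 11,466.
Proportional shares: Tam 25,352.38; Delacroix 17,539.51; Vance 31,285.77; Andrade 4,472.34.
Rounded to nearest $50: Tam $25,350; Delacroix $17,550; Vance $31,300; Andrade $4,450. Sum = $78,650.
Sum already equals the total — no adjustment.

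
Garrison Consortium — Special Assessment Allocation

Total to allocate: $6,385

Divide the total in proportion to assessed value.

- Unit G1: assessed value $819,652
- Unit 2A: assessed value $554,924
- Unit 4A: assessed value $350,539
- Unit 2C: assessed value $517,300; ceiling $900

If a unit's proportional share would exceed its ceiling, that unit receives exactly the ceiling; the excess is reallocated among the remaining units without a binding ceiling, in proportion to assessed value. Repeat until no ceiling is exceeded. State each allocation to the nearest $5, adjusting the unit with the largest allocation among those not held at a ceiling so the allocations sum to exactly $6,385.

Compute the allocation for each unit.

Unit G1: $2,605 · Unit 2A: $1,765 · Unit 4A: $1,115 · Unit 2C: $900

Assessed value total: 2,242,415.
Pro-rata shares before constraints: Unit G1 2,333.86; Unit 2A 1,580.08; Unit 4A 998.12; Unit 2C 1,472.95.
Cap binds for Unit 2C ($900); remaining pool $5,485 reallocated over remaining assessed value 1,725,115.
Shares after redistribution: Unit G1 2,606.08 → $2,605; Unit 2A 1,764.38 → $1,765; Unit 4A 1,114.54 → $1,115.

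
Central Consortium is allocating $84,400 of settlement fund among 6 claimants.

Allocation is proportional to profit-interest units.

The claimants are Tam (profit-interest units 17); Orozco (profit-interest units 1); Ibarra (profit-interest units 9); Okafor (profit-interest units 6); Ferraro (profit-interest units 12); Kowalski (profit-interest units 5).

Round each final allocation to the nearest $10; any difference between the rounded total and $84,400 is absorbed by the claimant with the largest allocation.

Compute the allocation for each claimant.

Combined profit-interest units = 50.
Raw shares: Tam 17/50 × $84,400 = 28,696.00; Orozco 1/50 × $84,400 = 1,688.00; Ibarra 9/50 × $84,400 = 15,192.00; Okafor 6/50 × $84,400 = 10,128.00; Ferraro 12/50 × $84,400 = 20,256.00; Kowalski 5/50 × $84,400 = 8,440.00.
After rounding ($10): Tam $28,700; Orozco $1,690; Ibarra $15,190; Okafor $10,130; Ferraro $20,260; Kowalski $8,440. Sum = $84,410.
Difference $84,400 − $84,410 = −$10 applied to largest allocation (Tam): Tam becomes $28,690.

Tam: $28,690 | Orozco: $1,690 | Ibarra: $15,190 | Okafor: $10,130 | Ferraro: $20,260 | Kowalski: $8,440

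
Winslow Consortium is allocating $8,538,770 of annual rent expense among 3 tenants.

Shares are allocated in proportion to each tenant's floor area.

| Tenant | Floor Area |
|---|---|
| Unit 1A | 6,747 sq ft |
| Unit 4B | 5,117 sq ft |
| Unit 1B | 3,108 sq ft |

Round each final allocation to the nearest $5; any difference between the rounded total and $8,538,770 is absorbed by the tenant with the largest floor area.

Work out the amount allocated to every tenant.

Unit 1A: $3,847,925 · Unit 4B: $2,918,305 · Unit 1B: $1,772,540

Total floor area = 14,972.
Proportional shares: Unit 1A 6,747/14,972 × $8,538,770 = 3,847,921.53; Unit 4B 5,117/14,972 × $8,538,770 = 2,918,306.58; Unit 1B 3,108/14,972 × $8,538,770 = 1,772,541.89.
After rounding ($5): Unit 1A $3,847,920; Unit 4B $2,918,305; Unit 1B $1,772,540. Sum = $8,538,765.
Difference $8,538,770 − $8,538,765 = +$5 applied to largest floor area (Unit 1A): Unit 1A becomes $3,847,925.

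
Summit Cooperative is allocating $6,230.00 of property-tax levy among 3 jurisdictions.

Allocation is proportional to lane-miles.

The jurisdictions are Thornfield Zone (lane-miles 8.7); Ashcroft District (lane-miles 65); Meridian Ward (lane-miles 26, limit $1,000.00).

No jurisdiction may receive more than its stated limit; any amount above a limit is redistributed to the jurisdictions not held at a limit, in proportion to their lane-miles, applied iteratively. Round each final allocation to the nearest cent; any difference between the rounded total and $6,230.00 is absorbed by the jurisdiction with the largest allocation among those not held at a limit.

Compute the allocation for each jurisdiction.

Thornfield Zone: $617.38 | Ashcroft District: $4,612.62 | Meridian Ward: $1,000.00

Total lane-miles = 99.7.
Pro-rata shares before constraints: Thornfield Zone 543.6409; Ashcroft District 4,061.6851; Meridian Ward 1,624.6740.
Capped: Meridian Ward ($1,000.00); balance $5,230.00 reallocated over remaining lane-miles 73.7.
Shares after redistribution: Thornfield Zone 617.3813 → $617.38; Ashcroft District 4,612.6187 → $4,612.62.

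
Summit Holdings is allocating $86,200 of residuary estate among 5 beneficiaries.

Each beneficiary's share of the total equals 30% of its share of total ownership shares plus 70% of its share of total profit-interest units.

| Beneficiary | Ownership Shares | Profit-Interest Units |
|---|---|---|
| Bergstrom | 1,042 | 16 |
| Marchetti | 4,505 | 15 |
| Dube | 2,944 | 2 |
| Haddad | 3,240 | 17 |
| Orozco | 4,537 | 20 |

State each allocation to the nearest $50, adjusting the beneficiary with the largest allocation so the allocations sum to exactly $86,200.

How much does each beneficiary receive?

Totals — ownership shares 16,268, profit-interest units 70.
Combined weights (30% ownership shares + 70% profit-interest units): Bergstrom 0.1792; Marchetti 0.2331; Dube 0.0743; Haddad 0.2297; Orozco 0.2837.
Raw shares: Bergstrom 15,448.39; Marchetti 20,091.26; Dube 6,403.85; Haddad 19,804.38; Orozco 24,452.12.
At nearest $50: Bergstrom $15,450; Marchetti $20,100; Dube $6,400; Haddad $19,800; Orozco $24,450. Sum = $86,200.
Sum already equals the total — no adjustment.

Bergstrom: $15,450 · Marchetti: $20,100 · Dube: $6,400 · Haddad: $19,800 · Orozco: $24,450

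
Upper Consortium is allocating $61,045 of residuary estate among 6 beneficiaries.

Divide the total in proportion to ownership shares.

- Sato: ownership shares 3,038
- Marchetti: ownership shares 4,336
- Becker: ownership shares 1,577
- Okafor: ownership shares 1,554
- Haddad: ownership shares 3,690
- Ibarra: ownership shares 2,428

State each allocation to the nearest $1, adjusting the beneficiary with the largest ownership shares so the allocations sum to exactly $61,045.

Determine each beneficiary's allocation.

Sato: $11,157 · Marchetti: $15,923 · Becker: $5,791 · Okafor: $5,707 · Haddad: $13,551 · Ibarra: $8,916

Combined ownership shares = 3,038 + 4,336 + 1,577 + 1,554 + 3,690 + 2,428 = 16,623.
Pro-rata amounts: Sato 11,156.51; Marchetti 15,923.19; Becker 5,791.25; Okafor 5,706.79; Haddad 13,550.87; Ibarra 8,916.40.
Rounded to nearest $1: Sato $11,157; Marchetti $15,923; Becker $5,791; Okafor $5,707; Haddad $13,551; Ibarra $8,916. Sum = $61,045.
Rounded total matches; no reconciliation needed.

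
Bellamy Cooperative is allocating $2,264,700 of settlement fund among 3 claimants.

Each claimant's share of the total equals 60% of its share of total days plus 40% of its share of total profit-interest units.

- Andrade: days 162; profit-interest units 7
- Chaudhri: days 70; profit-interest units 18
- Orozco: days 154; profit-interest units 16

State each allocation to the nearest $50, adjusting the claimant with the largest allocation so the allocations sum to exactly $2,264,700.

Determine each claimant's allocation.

Andrade: $724,950; Chaudhri: $644,100; Orozco: $895,650

Days total 386; profit-interest units total 41.
Composite weights (60% days + 40% profit-interest units): Andrade 0.3201; Chaudhri 0.2844; Orozco 0.3955.
Pro-rata amounts: Andrade 724,944.41; Chaudhri 644,121.55; Orozco 895,634.04.
At nearest $50: Andrade $724,950; Chaudhri $644,100; Orozco $895,650. Sum = $2,264,700.
Sum already equals the total — no adjustment.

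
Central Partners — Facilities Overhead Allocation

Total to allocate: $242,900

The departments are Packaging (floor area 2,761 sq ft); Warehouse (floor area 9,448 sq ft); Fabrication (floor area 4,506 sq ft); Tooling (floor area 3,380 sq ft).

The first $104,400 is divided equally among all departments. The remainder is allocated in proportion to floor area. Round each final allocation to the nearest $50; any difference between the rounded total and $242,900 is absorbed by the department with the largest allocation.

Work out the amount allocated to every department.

$104,400 shared equally gives $26,100 per department.
Remainder $138,500 by floor area (total 20,095): Packaging 19,029.53 → $19,050; Warehouse 65,118.09 → $65,100; Fabrication 31,056.53 → $31,050; Tooling 23,295.84 → $23,300.
Totals: Packaging $26,100 + $19,050 = $45,150; Warehouse $26,100 + $65,100 = $91,200; Fabrication $26,100 + $31,050 = $57,150; Tooling $26,100 + $23,300 = $49,400.

Packaging: $45,150; Warehouse: $91,200; Fabrication: $57,150; Tooling: $49,400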